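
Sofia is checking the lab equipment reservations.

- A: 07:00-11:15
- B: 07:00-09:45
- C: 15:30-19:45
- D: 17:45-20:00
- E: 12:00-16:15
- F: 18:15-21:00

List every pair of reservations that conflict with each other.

Sorted by start: A, B, E, C, D, F.
B starts before A ends → A and B overlap.
E starts after A ends, so nothing later overlaps A either.
E starts after B ends, so nothing later overlaps B either.
C starts before E ends → E and C overlap.
D starts after E ends, so nothing later overlaps E either.
D starts before C ends → C and D overlap.
F starts before C ends → C and F overlap.
F starts before D ends → D and F overlap.

A & B, C & D, C & E, C & F, D & F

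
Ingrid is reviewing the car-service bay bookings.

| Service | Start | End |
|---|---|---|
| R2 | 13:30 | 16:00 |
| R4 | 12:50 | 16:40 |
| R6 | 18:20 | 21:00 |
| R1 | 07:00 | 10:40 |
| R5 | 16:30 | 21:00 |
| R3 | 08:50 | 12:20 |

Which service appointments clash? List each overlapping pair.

Sorted by start: R1, R3, R4, R2, R5, R6.
R3 starts before R1 ends → R1 and R3 overlap.
R4 starts after R1 ends, so nothing later overlaps R1 either.
R4 starts after R3 ends, so nothing later overlaps R3 either.
R2 starts before R4 ends → R4 and R2 overlap.
R5 starts before R4 ends → R4 and R5 overlap.
R6 starts after R4 ends.
R5 starts after R2 ends, so nothing later overlaps R2 either.
R6 starts before R5 ends → R5 and R6 overlap.

R1 & R3, R2 & R4, R4 & R5, R5 & R6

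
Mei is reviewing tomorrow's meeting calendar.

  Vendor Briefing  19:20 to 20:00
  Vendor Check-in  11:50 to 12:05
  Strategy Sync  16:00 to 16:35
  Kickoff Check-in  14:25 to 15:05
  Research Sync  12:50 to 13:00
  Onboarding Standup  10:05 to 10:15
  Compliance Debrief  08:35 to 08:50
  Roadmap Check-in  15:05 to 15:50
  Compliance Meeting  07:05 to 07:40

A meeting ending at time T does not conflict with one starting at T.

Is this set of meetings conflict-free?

Yes

Sorted by start: Compliance Meeting, Compliance Debrief, Onboarding Standup, Vendor Check-in, Research Sync, Kickoff Check-in, Roadmap Check-in, Strategy Sync, Vendor Briefing.
Compliance Debrief starts after Compliance Meeting ends, so Compliance Meeting has no further overlaps.
Onboarding Standup starts after Compliance Debrief ends, so Compliance Debrief has no further overlaps.
Vendor Check-in starts after Onboarding Standup ends, so Onboarding Standup has no further overlaps.
Research Sync starts after Vendor Check-in ends, so Vendor Check-in has no further overlaps.
Kickoff Check-in starts after Research Sync ends, so Research Sync has no further overlaps.
Roadmap Check-in starts exactly when Kickoff Check-in ends (back-to-back, no overlap), so Kickoff Check-in has no further overlaps.
Strategy Sync starts after Roadmap Check-in ends, so Roadmap Check-in has no further overlaps.
Vendor Briefing starts after Strategy Sync ends.
Every pair is clear; the schedule has no overlaps.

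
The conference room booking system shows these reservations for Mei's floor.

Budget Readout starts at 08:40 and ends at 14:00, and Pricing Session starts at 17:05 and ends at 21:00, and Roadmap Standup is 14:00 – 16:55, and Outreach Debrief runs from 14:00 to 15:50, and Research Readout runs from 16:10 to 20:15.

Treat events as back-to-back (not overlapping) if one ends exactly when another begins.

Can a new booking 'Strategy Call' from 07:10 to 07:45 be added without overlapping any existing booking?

Budget Readout: starts 08:40 at or after Strategy Call ends 07:45 → clear.
Roadmap Standup: starts 14:00 at or after Strategy Call ends 07:45 → clear.
Outreach Debrief: starts 14:00 at or after Strategy Call ends 07:45 → clear.
Research Readout: starts 16:10 at or after Strategy Call ends 07:45 → clear.
Pricing Session: starts 17:05 at or after Strategy Call ends 07:45 → clear.

Yes — the slot is free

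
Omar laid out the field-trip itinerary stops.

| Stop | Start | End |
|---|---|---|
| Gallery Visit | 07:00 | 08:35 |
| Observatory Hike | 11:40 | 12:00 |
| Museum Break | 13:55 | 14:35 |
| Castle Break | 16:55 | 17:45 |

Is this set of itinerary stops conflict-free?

Yes

Two intervals overlap when each starts before the other ends.
Sorted by start: Gallery Visit, Observatory Hike, Museum Break, Castle Break.
Observatory Hike starts after Gallery Visit ends; Gallery Visit is clear from here.
Museum Break starts after Observatory Hike ends; Observatory Hike is clear from here.
Castle Break starts after Museum Break ends.
Every pair is clear; the schedule has no overlaps.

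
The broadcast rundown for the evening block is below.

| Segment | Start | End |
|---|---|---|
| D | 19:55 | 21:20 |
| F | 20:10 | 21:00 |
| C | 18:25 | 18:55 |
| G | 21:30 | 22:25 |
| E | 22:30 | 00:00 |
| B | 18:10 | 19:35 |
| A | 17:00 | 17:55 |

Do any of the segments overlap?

Sorted by start: A, B, C, D, F, G, E.
B starts after A ends — done with A.
C starts before B ends → B and C overlap.
That's a conflict, so the schedule is not conflict-free.

Yes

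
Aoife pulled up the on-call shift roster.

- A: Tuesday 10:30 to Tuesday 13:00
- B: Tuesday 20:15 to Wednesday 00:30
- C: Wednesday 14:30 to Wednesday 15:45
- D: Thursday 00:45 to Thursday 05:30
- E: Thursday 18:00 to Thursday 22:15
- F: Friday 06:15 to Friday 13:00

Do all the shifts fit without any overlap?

Yes

Sorted by start: A, B, C, D, E, F.
B starts after A ends — done with A.
C starts after B ends — done with B.
D starts after C ends — done with C.
E starts after D ends — done with D.
F starts after E ends.
Every pair is clear; the schedule has no overlaps.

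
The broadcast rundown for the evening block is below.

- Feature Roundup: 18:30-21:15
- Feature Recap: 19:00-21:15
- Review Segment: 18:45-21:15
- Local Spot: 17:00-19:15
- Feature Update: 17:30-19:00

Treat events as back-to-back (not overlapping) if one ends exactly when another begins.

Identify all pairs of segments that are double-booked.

Feature Recap & Feature Roundup, Feature Recap & Local Spot, Feature Recap & Review Segment, Feature Roundup & Feature Update, Feature Roundup & Local Spot, Feature Roundup & Review Segment, Feature Update & Local Spot, Feature Update & Review Segment, Local Spot & Review Segment

Two intervals overlap when each starts before the other ends.
Sorted by start: Local Spot, Feature Update, Feature Roundup, Review Segment, Feature Recap.
Feature Update starts before Local Spot ends → Local Spot and Feature Update overlap.
Feature Roundup starts before Local Spot ends → Local Spot and Feature Roundup overlap.
Review Segment starts before Local Spot ends → Local Spot and Review Segment overlap.
Feature Recap starts before Local Spot ends → Local Spot and Feature Recap overlap.
Feature Roundup starts before Feature Update ends → Feature Update and Feature Roundup overlap.
Review Segment starts before Feature Update ends → Feature Update and Review Segment overlap.
Feature Recap starts exactly when Feature Update ends (back-to-back, no overlap).
Review Segment starts before Feature Roundup ends → Feature Roundup and Review Segment overlap.
Feature Recap starts before Feature Roundup ends → Feature Roundup and Feature Recap overlap.
Feature Recap starts before Review Segment ends → Review Segment and Feature Recap overlap.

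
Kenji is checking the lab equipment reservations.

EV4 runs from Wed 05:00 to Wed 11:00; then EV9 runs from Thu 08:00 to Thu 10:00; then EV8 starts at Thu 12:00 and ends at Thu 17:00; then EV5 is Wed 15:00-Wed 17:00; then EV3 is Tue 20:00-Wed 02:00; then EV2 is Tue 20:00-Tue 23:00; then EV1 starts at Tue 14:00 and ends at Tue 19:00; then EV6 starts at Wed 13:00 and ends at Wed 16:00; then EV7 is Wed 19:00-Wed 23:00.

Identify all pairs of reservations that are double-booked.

Two intervals overlap when each starts before the other ends.
Sorted by start: EV1, EV2, EV3, EV4, EV6, EV5, EV7, EV9, EV8.
EV2 starts after EV1 ends, so EV1 has no further overlaps.
EV3 starts before EV2 ends → EV2 and EV3 overlap.
EV4 starts after EV2 ends, so EV2 has no further overlaps.
EV4 starts after EV3 ends, so EV3 has no further overlaps.
EV6 starts after EV4 ends, so EV4 has no further overlaps.
EV5 starts before EV6 ends → EV6 and EV5 overlap.
EV7 starts after EV6 ends, so EV6 has no further overlaps.
EV7 starts after EV5 ends, so EV5 has no further overlaps.
EV9 starts after EV7 ends, so EV7 has no further overlaps.
EV8 starts after EV9 ends.

EV2 & EV3, EV5 & EV6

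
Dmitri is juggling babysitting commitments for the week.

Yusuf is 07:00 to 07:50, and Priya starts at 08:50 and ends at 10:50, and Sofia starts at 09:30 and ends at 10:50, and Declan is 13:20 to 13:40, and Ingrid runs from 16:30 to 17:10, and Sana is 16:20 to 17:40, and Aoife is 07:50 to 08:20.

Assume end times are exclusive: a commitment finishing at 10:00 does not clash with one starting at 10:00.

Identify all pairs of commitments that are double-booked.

Two intervals overlap when each starts before the other ends.
Sorted by start: Yusuf, Aoife, Priya, Sofia, Declan, Sana, Ingrid.
Aoife starts exactly when Yusuf ends (back-to-back, no overlap) — done with Yusuf.
Priya starts after Aoife ends — done with Aoife.
Sofia starts before Priya ends → Priya and Sofia overlap.
Declan starts after Priya ends — done with Priya.
Declan starts after Sofia ends — done with Sofia.
Sana starts after Declan ends — done with Declan.
Ingrid starts before Sana ends → Sana and Ingrid overlap.

Ingrid & Sana, Priya & Sofia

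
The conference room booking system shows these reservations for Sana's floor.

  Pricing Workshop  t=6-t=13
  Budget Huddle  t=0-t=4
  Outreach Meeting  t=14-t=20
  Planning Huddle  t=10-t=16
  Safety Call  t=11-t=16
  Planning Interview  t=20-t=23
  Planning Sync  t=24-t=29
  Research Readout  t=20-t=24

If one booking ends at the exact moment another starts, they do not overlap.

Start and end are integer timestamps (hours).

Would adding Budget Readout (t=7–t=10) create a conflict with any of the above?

Budget Huddle: ends t=4 at or before Budget Readout starts t=7 → clear.
Pricing Workshop: starts t=6 before Budget Readout ends t=10, and ends t=13 after Budget Readout starts t=7 → overlap.
Planning Huddle: starts t=10 at or after Budget Readout ends t=10 → clear.
Safety Call: starts t=11 at or after Budget Readout ends t=10 → clear.
Outreach Meeting: starts t=14 at or after Budget Readout ends t=10 → clear.
Planning Interview: starts t=20 at or after Budget Readout ends t=10 → clear.
Research Readout: starts t=20 at or after Budget Readout ends t=10 → clear.
Planning Sync: starts t=24 at or after Budget Readout ends t=10 → clear.
Budget Readout overlaps Pricing Workshop.

Yes — it overlaps Pricing Workshop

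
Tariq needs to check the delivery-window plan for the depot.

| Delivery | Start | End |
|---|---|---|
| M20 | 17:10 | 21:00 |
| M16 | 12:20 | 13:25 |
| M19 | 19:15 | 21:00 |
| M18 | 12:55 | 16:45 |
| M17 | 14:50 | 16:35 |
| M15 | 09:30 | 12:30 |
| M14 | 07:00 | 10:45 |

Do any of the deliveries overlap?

Yes

Sorted by start: M14, M15, M16, M18, M17, M20, M19.
M15 starts before M14 ends → M14 and M15 overlap.
That's a conflict, so the schedule is not conflict-free.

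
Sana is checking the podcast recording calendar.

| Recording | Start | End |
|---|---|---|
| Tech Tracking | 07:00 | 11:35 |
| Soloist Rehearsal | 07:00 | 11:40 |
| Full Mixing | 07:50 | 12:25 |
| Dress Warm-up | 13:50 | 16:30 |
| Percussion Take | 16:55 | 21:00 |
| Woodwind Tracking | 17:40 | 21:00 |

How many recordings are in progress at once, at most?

3

Walk through starts and ends in time order (an end at T is processed before a start at T):
07:00 start Soloist Rehearsal → 1
07:00 start Tech Tracking → 2
07:50 start Full Mixing → 3
11:35 end Tech Tracking → 2
11:40 end Soloist Rehearsal → 1
12:25 end Full Mixing → 0
13:50 start Dress Warm-up → 1
16:30 end Dress Warm-up → 0
16:55 start Percussion Take → 1
17:40 start Woodwind Tracking → 2
21:00 end Percussion Take → 1
21:00 end Woodwind Tracking → 0
Peak is 3, at 07:50 (Full Mixing, Soloist Rehearsal, Tech Tracking).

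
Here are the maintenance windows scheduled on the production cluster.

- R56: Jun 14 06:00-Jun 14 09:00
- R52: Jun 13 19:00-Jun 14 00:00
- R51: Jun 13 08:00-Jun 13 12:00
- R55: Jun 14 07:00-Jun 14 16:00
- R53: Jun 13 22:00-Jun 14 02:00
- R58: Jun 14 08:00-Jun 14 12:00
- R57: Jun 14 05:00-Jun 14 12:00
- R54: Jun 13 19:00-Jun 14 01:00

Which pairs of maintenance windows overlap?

R52 & R53, R52 & R54, R53 & R54, R55 & R56, R55 & R57, R55 & R58, R56 & R57, R56 & R58, R57 & R58

Sorted by start: R51, R52, R54, R53, R57, R56, R55, R58.
R52 starts after R51 ends; R51 is clear from here.
R54 starts before R52 ends → R52 and R54 overlap.
R53 starts before R52 ends → R52 and R53 overlap.
R57 starts after R52 ends; R52 is clear from here.
R53 starts before R54 ends → R54 and R53 overlap.
R57 starts after R54 ends; R54 is clear from here.
R57 starts after R53 ends; R53 is clear from here.
R56 starts before R57 ends → R57 and R56 overlap.
R55 starts before R57 ends → R57 and R55 overlap.
R58 starts before R57 ends → R57 and R58 overlap.
R55 starts before R56 ends → R56 and R55 overlap.
R58 starts before R56 ends → R56 and R58 overlap.
R58 starts before R55 ends → R55 and R58 overlap.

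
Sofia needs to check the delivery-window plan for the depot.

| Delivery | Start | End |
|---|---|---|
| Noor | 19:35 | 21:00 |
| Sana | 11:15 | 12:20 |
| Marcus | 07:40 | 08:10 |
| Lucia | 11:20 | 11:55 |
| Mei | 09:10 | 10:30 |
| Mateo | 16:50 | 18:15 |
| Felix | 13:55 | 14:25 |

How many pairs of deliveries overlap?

1

Sorted by start: Marcus, Mei, Sana, Lucia, Felix, Mateo, Noor.
Mei starts after Marcus ends; Marcus is clear from here.
Sana starts after Mei ends; Mei is clear from here.
Lucia starts before Sana ends → Sana and Lucia overlap.
Felix starts after Sana ends; Sana is clear from here.
Felix starts after Lucia ends; Lucia is clear from here.
Mateo starts after Felix ends; Felix is clear from here.
Noor starts after Mateo ends.
Overlapping pairs: Lucia & Sana — 1 in total.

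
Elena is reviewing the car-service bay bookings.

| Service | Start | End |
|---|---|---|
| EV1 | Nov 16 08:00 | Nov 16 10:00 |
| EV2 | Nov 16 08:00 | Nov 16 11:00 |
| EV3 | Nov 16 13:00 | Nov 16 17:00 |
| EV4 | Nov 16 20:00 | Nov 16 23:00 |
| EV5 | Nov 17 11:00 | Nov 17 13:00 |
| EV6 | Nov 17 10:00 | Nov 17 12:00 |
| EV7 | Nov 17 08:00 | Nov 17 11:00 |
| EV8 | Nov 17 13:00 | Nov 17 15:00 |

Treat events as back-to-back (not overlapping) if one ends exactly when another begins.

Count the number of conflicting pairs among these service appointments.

3

Sorted by start: EV1, EV2, EV3, EV4, EV7, EV6, EV5, EV8.
EV2 starts before EV1 ends → EV1 and EV2 overlap.
EV3 starts after EV1 ends; EV1 is clear from here.
EV3 starts after EV2 ends; EV2 is clear from here.
EV4 starts after EV3 ends; EV3 is clear from here.
EV7 starts after EV4 ends; EV4 is clear from here.
EV6 starts before EV7 ends → EV7 and EV6 overlap.
EV5 starts exactly when EV7 ends (back-to-back, no overlap); EV7 is clear from here.
EV5 starts before EV6 ends → EV6 and EV5 overlap.
EV8 starts after EV6 ends.
EV8 starts exactly when EV5 ends (back-to-back, no overlap).
Overlapping pairs: EV1 & EV2, EV5 & EV6, EV6 & EV7 — 3 in total.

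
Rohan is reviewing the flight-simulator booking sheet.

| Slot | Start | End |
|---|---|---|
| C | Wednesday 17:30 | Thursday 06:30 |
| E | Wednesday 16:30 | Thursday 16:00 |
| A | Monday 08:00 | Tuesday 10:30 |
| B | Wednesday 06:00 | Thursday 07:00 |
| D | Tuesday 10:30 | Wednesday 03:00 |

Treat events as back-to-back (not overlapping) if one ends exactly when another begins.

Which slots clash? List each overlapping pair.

Sorted by start: A, D, B, E, C.
D starts exactly when A ends (back-to-back, no overlap), so A has no further overlaps.
B starts after D ends, so D has no further overlaps.
E starts before B ends → B and E overlap.
C starts before B ends → B and C overlap.
C starts before E ends → E and C overlap.

B & C, B & E, C & E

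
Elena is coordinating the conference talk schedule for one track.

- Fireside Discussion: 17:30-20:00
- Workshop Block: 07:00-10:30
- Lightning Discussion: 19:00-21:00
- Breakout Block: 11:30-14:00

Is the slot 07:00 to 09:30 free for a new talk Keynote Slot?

No — it overlaps Workshop Block

Workshop Block: starts 07:00 before Keynote Slot ends 09:30, and ends 10:30 after Keynote Slot starts 07:00 → overlap.
Breakout Block: starts 11:30 at or after Keynote Slot ends 09:30 → clear.
Fireside Discussion: starts 17:30 at or after Keynote Slot ends 09:30 → clear.
Lightning Discussion: starts 19:00 at or after Keynote Slot ends 09:30 → clear.
Keynote Slot overlaps Workshop Block.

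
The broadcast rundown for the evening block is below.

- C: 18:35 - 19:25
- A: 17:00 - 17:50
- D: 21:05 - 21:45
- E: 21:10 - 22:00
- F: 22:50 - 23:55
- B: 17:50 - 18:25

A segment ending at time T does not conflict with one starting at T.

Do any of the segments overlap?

Two intervals overlap when each starts before the other ends.
Sorted by start: A, B, C, D, E, F.
B starts exactly when A ends (back-to-back, no overlap), so nothing later overlaps A either.
C starts after B ends, so nothing later overlaps B either.
D starts after C ends, so nothing later overlaps C either.
E starts before D ends → D and E overlap.
That's a conflict, so the schedule is not conflict-free.

Yes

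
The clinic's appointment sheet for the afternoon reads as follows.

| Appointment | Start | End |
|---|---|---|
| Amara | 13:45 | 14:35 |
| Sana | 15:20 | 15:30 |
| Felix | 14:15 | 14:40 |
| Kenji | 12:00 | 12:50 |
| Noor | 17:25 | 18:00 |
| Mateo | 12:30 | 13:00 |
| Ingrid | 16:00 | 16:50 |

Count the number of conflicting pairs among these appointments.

2

Sorted by start: Kenji, Mateo, Amara, Felix, Sana, Ingrid, Noor.
Mateo starts before Kenji ends → Kenji and Mateo overlap.
Amara starts after Kenji ends — done with Kenji.
Amara starts after Mateo ends — done with Mateo.
Felix starts before Amara ends → Amara and Felix overlap.
Sana starts after Amara ends — done with Amara.
Sana starts after Felix ends — done with Felix.
Ingrid starts after Sana ends — done with Sana.
Noor starts after Ingrid ends.
Overlapping pairs: Amara & Felix, Kenji & Mateo — 2 in total.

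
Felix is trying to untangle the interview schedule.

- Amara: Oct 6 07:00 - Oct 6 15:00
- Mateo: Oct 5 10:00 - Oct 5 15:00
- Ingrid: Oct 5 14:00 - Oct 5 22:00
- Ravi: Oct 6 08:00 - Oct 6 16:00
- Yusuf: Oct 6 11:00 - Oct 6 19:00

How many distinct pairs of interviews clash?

4

Two intervals overlap when each starts before the other ends.
Sorted by start: Mateo, Ingrid, Amara, Ravi, Yusuf.
Ingrid starts before Mateo ends → Mateo and Ingrid overlap.
Amara starts after Mateo ends; Mateo is clear from here.
Amara starts after Ingrid ends; Ingrid is clear from here.
Ravi starts before Amara ends → Amara and Ravi overlap.
Yusuf starts before Amara ends → Amara and Yusuf overlap.
Yusuf starts before Ravi ends → Ravi and Yusuf overlap.
Overlapping pairs: Amara & Ravi, Amara & Yusuf, Ingrid & Mateo, Ravi & Yusuf — 4 in total.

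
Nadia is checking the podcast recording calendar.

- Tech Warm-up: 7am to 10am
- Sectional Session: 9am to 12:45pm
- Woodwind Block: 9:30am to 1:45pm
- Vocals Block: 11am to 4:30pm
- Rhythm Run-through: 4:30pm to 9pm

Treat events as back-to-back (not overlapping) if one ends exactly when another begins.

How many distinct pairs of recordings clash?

Sorted by start: Tech Warm-up, Sectional Session, Woodwind Block, Vocals Block, Rhythm Run-through.
Sectional Session starts before Tech Warm-up ends → Tech Warm-up and Sectional Session overlap.
Woodwind Block starts before Tech Warm-up ends → Tech Warm-up and Woodwind Block overlap.
Vocals Block starts after Tech Warm-up ends; Tech Warm-up is clear from here.
Woodwind Block starts before Sectional Session ends → Sectional Session and Woodwind Block overlap.
Vocals Block starts before Sectional Session ends → Sectional Session and Vocals Block overlap.
Rhythm Run-through starts after Sectional Session ends.
Vocals Block starts before Woodwind Block ends → Woodwind Block and Vocals Block overlap.
Rhythm Run-through starts after Woodwind Block ends.
Rhythm Run-through starts exactly when Vocals Block ends (back-to-back, no overlap).
Overlapping pairs: Sectional Session & Tech Warm-up, Sectional Session & Vocals Block, Sectional Session & Woodwind Block, Tech Warm-up & Woodwind Block, Vocals Block & Woodwind Block — 5 in total.

5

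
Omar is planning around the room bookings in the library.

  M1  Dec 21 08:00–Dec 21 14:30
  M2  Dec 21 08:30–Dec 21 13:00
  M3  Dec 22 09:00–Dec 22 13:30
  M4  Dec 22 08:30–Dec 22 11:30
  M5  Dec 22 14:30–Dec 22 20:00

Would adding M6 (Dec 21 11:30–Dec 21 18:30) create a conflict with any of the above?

M1: starts Dec 21 08:00 before M6 ends Dec 21 18:30, and ends Dec 21 14:30 after M6 starts Dec 21 11:30 → overlap.
M2: starts Dec 21 08:30 before M6 ends Dec 21 18:30, and ends Dec 21 13:00 after M6 starts Dec 21 11:30 → overlap.
M4: starts Dec 22 08:30 at or after M6 ends Dec 21 18:30 → clear.
M3: starts Dec 22 09:00 at or after M6 ends Dec 21 18:30 → clear.
M5: starts Dec 22 14:30 at or after M6 ends Dec 21 18:30 → clear.
M6 overlaps M1, M2.

Yes — it overlaps M1, M2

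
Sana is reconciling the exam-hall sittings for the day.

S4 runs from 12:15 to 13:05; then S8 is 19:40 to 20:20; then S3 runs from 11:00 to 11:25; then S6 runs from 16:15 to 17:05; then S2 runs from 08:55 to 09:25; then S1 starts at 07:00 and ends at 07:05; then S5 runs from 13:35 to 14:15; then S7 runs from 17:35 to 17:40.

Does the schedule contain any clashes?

No

Sorted by start: S1, S2, S3, S4, S5, S6, S7, S8.
S2 starts after S1 ends; S1 is clear from here.
S3 starts after S2 ends; S2 is clear from here.
S4 starts after S3 ends; S3 is clear from here.
S5 starts after S4 ends; S4 is clear from here.
S6 starts after S5 ends; S5 is clear from here.
S7 starts after S6 ends; S6 is clear from here.
S8 starts after S7 ends.
Every pair is clear; the schedule has no overlaps.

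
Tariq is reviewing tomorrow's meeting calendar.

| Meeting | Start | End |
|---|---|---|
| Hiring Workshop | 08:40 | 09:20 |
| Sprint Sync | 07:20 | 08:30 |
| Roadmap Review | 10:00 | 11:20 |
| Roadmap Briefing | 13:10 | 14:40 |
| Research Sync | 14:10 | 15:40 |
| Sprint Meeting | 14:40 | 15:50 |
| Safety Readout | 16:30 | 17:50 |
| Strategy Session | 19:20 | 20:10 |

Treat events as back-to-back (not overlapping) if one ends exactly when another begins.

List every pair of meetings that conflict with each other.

Research Sync & Roadmap Briefing, Research Sync & Sprint Meeting

Two intervals overlap when each starts before the other ends.
Sorted by start: Sprint Sync, Hiring Workshop, Roadmap Review, Roadmap Briefing, Research Sync, Sprint Meeting, Safety Readout, Strategy Session.
Hiring Workshop starts after Sprint Sync ends, so nothing later overlaps Sprint Sync either.
Roadmap Review starts after Hiring Workshop ends, so nothing later overlaps Hiring Workshop either.
Roadmap Briefing starts after Roadmap Review ends, so nothing later overlaps Roadmap Review either.
Research Sync starts before Roadmap Briefing ends → Roadmap Briefing and Research Sync overlap.
Sprint Meeting starts exactly when Roadmap Briefing ends (back-to-back, no overlap), so nothing later overlaps Roadmap Briefing either.
Sprint Meeting starts before Research Sync ends → Research Sync and Sprint Meeting overlap.
Safety Readout starts after Research Sync ends, so nothing later overlaps Research Sync either.
Safety Readout starts after Sprint Meeting ends, so nothing later overlaps Sprint Meeting either.
Strategy Session starts after Safety Readout ends.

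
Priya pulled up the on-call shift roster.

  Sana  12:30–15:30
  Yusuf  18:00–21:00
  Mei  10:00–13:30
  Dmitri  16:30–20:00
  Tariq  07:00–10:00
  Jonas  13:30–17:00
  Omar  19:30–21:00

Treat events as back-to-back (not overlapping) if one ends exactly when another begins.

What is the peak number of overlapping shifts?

Walk through starts and ends in time order (an end at T is processed before a start at T):
07:00 start Tariq → 1
10:00 end Tariq → 0
10:00 start Mei → 1
12:30 start Sana → 2
13:30 end Mei → 1
13:30 start Jonas → 2
15:30 end Sana → 1
16:30 start Dmitri → 2
17:00 end Jonas → 1
18:00 start Yusuf → 2
19:30 start Omar → 3
20:00 end Dmitri → 2
21:00 end Omar → 1
21:00 end Yusuf → 0
Peak is 3, at 19:30 (Dmitri, Omar, Yusuf).

3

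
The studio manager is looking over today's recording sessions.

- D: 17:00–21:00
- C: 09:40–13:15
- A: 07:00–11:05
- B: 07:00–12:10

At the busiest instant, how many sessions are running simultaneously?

Sort all start/end points and keep a running count:
07:00 start A → 1
07:00 start B → 2
09:40 start C → 3
11:05 end A → 2
12:10 end B → 1
13:15 end C → 0
17:00 start D → 1
21:00 end D → 0
Peak is 3, at 09:40 (A, B, C).

3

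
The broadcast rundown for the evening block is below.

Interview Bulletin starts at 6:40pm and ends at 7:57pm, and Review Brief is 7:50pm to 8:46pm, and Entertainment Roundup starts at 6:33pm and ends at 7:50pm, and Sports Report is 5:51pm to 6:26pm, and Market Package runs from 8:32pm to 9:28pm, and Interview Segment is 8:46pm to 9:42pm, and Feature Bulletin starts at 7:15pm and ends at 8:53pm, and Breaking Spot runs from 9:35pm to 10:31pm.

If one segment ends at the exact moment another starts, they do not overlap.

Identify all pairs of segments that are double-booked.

Breaking Spot & Interview Segment, Entertainment Roundup & Feature Bulletin, Entertainment Roundup & Interview Bulletin, Feature Bulletin & Interview Bulletin, Feature Bulletin & Interview Segment, Feature Bulletin & Market Package, Feature Bulletin & Review Brief, Interview Bulletin & Review Brief, Interview Segment & Market Package, Market Package & Review Brief

Sorted by start: Sports Report, Entertainment Roundup, Interview Bulletin, Feature Bulletin, Review Brief, Market Package, Interview Segment, Breaking Spot.
Entertainment Roundup starts after Sports Report ends — done with Sports Report.
Interview Bulletin starts before Entertainment Roundup ends → Entertainment Roundup and Interview Bulletin overlap.
Feature Bulletin starts before Entertainment Roundup ends → Entertainment Roundup and Feature Bulletin overlap.
Review Brief starts exactly when Entertainment Roundup ends (back-to-back, no overlap) — done with Entertainment Roundup.
Feature Bulletin starts before Interview Bulletin ends → Interview Bulletin and Feature Bulletin overlap.
Review Brief starts before Interview Bulletin ends → Interview Bulletin and Review Brief overlap.
Market Package starts after Interview Bulletin ends — done with Interview Bulletin.
Review Brief starts before Feature Bulletin ends → Feature Bulletin and Review Brief overlap.
Market Package starts before Feature Bulletin ends → Feature Bulletin and Market Package overlap.
Interview Segment starts before Feature Bulletin ends → Feature Bulletin and Interview Segment overlap.
Breaking Spot starts after Feature Bulletin ends.
Market Package starts before Review Brief ends → Review Brief and Market Package overlap.
Interview Segment starts exactly when Review Brief ends (back-to-back, no overlap) — done with Review Brief.
Interview Segment starts before Market Package ends → Market Package and Interview Segment overlap.
Breaking Spot starts after Market Package ends.
Breaking Spot starts before Interview Segment ends → Interview Segment and Breaking Spot overlap.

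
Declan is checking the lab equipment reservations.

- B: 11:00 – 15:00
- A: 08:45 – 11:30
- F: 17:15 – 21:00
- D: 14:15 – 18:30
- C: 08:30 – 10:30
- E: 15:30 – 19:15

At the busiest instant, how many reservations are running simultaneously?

Sort all start/end points and keep a running count:
08:30 start C → 1
08:45 start A → 2
10:30 end C → 1
11:00 start B → 2
11:30 end A → 1
14:15 start D → 2
15:00 end B → 1
15:30 start E → 2
17:15 start F → 3
18:30 end D → 2
19:15 end E → 1
21:00 end F → 0
Peak is 3, at 17:15 (D, E, F).

3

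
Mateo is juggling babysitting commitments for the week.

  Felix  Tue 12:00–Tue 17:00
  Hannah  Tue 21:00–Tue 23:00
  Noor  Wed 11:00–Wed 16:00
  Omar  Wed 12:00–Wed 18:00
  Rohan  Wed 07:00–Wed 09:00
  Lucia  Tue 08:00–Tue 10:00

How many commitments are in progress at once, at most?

2

Sort all start/end points and keep a running count:
Tue 08:00 start Lucia → 1
Tue 10:00 end Lucia → 0
Tue 12:00 start Felix → 1
Tue 17:00 end Felix → 0
Tue 21:00 start Hannah → 1
Tue 23:00 end Hannah → 0
Wed 07:00 start Rohan → 1
Wed 09:00 end Rohan → 0
Wed 11:00 start Noor → 1
Wed 12:00 start Omar → 2
Wed 16:00 end Noor → 1
Wed 18:00 end Omar → 0
Peak is 2, at Wed 12:00 (Noor, Omar).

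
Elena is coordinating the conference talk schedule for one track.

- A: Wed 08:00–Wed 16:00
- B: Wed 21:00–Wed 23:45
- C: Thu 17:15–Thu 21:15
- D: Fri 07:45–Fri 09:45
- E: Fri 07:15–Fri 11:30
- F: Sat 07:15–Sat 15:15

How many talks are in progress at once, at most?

2

Walk through starts and ends in time order (an end at T is processed before a start at T):
Wed 08:00 start A → 1
Wed 16:00 end A → 0
Wed 21:00 start B → 1
Wed 23:45 end B → 0
Thu 17:15 start C → 1
Thu 21:15 end C → 0
Fri 07:15 start E → 1
Fri 07:45 start D → 2
Fri 09:45 end D → 1
Fri 11:30 end E → 0
Sat 07:15 start F → 1
Sat 15:15 end F → 0
Peak is 2, at Fri 07:45 (D, E).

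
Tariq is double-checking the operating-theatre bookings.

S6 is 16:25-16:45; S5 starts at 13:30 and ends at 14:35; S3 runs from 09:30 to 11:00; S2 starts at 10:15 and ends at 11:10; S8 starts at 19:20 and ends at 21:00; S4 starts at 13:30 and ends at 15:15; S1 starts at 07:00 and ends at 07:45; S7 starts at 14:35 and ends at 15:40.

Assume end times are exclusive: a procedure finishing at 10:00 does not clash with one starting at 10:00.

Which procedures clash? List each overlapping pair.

S2 & S3, S4 & S5, S4 & S7

Two intervals overlap when each starts before the other ends.
Sorted by start: S1, S3, S2, S4, S5, S7, S6, S8.
S3 starts after S1 ends; S1 is clear from here.
S2 starts before S3 ends → S3 and S2 overlap.
S4 starts after S3 ends; S3 is clear from here.
S4 starts after S2 ends; S2 is clear from here.
S5 starts before S4 ends → S4 and S5 overlap.
S7 starts before S4 ends → S4 and S7 overlap.
S6 starts after S4 ends; S4 is clear from here.
S7 starts exactly when S5 ends (back-to-back, no overlap); S5 is clear from here.
S6 starts after S7 ends; S7 is clear from here.
S8 starts after S6 ends.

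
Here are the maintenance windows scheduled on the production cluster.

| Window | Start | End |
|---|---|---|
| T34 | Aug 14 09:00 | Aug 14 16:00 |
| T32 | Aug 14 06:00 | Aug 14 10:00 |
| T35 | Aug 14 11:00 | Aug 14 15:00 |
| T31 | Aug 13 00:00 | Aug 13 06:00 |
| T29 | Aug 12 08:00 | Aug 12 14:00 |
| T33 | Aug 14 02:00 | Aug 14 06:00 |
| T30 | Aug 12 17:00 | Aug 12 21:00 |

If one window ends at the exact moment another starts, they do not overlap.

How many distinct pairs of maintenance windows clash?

Check each pair: they overlap iff neither finishes before the other starts.
Sorted by start: T29, T30, T31, T33, T32, T34, T35.
T30 starts after T29 ends; T29 is clear from here.
T31 starts after T30 ends; T30 is clear from here.
T33 starts after T31 ends; T31 is clear from here.
T32 starts exactly when T33 ends (back-to-back, no overlap); T33 is clear from here.
T34 starts before T32 ends → T32 and T34 overlap.
T35 starts after T32 ends.
T35 starts before T34 ends → T34 and T35 overlap.
Overlapping pairs: T32 & T34, T34 & T35 — 2 in total.

2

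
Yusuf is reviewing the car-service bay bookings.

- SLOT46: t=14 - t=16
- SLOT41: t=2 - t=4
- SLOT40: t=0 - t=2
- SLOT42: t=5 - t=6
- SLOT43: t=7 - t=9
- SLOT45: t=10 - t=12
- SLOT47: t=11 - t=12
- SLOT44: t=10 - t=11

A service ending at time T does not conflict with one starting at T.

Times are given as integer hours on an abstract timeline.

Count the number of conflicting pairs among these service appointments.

Sorted by start: SLOT40, SLOT41, SLOT42, SLOT43, SLOT44, SLOT45, SLOT47, SLOT46.
SLOT41 starts exactly when SLOT40 ends (back-to-back, no overlap), so SLOT40 has no further overlaps.
SLOT42 starts after SLOT41 ends, so SLOT41 has no further overlaps.
SLOT43 starts after SLOT42 ends, so SLOT42 has no further overlaps.
SLOT44 starts after SLOT43 ends, so SLOT43 has no further overlaps.
SLOT45 starts before SLOT44 ends → SLOT44 and SLOT45 overlap.
SLOT47 starts exactly when SLOT44 ends (back-to-back, no overlap), so SLOT44 has no further overlaps.
SLOT47 starts before SLOT45 ends → SLOT45 and SLOT47 overlap.
SLOT46 starts after SLOT45 ends.
SLOT46 starts after SLOT47 ends.
Overlapping pairs: SLOT44 & SLOT45, SLOT45 & SLOT47 — 2 in total.

2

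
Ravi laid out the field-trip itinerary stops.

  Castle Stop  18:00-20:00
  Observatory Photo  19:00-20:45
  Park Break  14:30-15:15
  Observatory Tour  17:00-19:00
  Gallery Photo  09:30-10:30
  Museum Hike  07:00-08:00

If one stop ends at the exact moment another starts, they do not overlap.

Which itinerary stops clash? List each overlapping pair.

Sorted by start: Museum Hike, Gallery Photo, Park Break, Observatory Tour, Castle Stop, Observatory Photo.
Gallery Photo starts after Museum Hike ends — done with Museum Hike.
Park Break starts after Gallery Photo ends — done with Gallery Photo.
Observatory Tour starts after Park Break ends — done with Park Break.
Castle Stop starts before Observatory Tour ends → Observatory Tour and Castle Stop overlap.
Observatory Photo starts exactly when Observatory Tour ends (back-to-back, no overlap).
Observatory Photo starts before Castle Stop ends → Castle Stop and Observatory Photo overlap.

Castle Stop & Observatory Photo, Castle Stop & Observatory Tour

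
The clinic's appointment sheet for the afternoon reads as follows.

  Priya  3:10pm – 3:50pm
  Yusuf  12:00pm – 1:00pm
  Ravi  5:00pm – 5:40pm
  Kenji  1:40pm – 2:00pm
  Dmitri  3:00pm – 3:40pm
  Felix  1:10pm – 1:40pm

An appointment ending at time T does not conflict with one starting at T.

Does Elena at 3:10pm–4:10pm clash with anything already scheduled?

Yusuf: ends 1:00pm at or before Elena starts 3:10pm → clear.
Felix: ends 1:40pm at or before Elena starts 3:10pm → clear.
Kenji: ends 2:00pm at or before Elena starts 3:10pm → clear.
Dmitri: starts 3:00pm before Elena ends 4:10pm, and ends 3:40pm after Elena starts 3:10pm → overlap.
Priya: starts 3:10pm before Elena ends 4:10pm, and ends 3:50pm after Elena starts 3:10pm → overlap.
Ravi: starts 5:00pm at or after Elena ends 4:10pm → clear.
Elena overlaps Priya, Dmitri.

Yes — it overlaps Dmitri, Priya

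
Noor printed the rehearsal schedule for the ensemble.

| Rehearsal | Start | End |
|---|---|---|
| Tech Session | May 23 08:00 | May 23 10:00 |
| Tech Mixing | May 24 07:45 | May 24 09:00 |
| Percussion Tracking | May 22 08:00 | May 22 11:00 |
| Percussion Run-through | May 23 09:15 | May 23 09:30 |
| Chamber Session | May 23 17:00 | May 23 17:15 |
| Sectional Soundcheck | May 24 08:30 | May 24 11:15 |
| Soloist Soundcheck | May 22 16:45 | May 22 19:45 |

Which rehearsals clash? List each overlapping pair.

Sorted by start: Percussion Tracking, Soloist Soundcheck, Tech Session, Percussion Run-through, Chamber Session, Tech Mixing, Sectional Soundcheck.
Soloist Soundcheck starts after Percussion Tracking ends, so Percussion Tracking has no further overlaps.
Tech Session starts after Soloist Soundcheck ends, so Soloist Soundcheck has no further overlaps.
Percussion Run-through starts before Tech Session ends → Tech Session and Percussion Run-through overlap.
Chamber Session starts after Tech Session ends, so Tech Session has no further overlaps.
Chamber Session starts after Percussion Run-through ends, so Percussion Run-through has no further overlaps.
Tech Mixing starts after Chamber Session ends, so Chamber Session has no further overlaps.
Sectional Soundcheck starts before Tech Mixing ends → Tech Mixing and Sectional Soundcheck overlap.

Percussion Run-through & Tech Session, Sectional Soundcheck & Tech Mixing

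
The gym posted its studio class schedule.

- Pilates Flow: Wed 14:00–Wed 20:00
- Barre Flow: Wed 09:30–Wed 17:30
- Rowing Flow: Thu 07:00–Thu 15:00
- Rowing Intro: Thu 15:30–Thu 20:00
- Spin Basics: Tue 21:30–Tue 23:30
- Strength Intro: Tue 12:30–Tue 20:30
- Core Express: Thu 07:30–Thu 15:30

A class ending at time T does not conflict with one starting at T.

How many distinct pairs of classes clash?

2

Sorted by start: Strength Intro, Spin Basics, Barre Flow, Pilates Flow, Rowing Flow, Core Express, Rowing Intro.
Spin Basics starts after Strength Intro ends; Strength Intro is clear from here.
Barre Flow starts after Spin Basics ends; Spin Basics is clear from here.
Pilates Flow starts before Barre Flow ends → Barre Flow and Pilates Flow overlap.
Rowing Flow starts after Barre Flow ends; Barre Flow is clear from here.
Rowing Flow starts after Pilates Flow ends; Pilates Flow is clear from here.
Core Express starts before Rowing Flow ends → Rowing Flow and Core Express overlap.
Rowing Intro starts after Rowing Flow ends.
Rowing Intro starts exactly when Core Express ends (back-to-back, no overlap).
Overlapping pairs: Barre Flow & Pilates Flow, Core Express & Rowing Flow — 2 in total.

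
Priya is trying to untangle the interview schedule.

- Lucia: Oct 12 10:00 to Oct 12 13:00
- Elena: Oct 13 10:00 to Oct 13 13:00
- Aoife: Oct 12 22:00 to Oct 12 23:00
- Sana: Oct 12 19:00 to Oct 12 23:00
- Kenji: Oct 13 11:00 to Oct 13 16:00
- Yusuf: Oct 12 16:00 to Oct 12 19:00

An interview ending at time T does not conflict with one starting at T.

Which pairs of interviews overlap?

Sorted by start: Lucia, Yusuf, Sana, Aoife, Elena, Kenji.
Yusuf starts after Lucia ends, so Lucia has no further overlaps.
Sana starts exactly when Yusuf ends (back-to-back, no overlap), so Yusuf has no further overlaps.
Aoife starts before Sana ends → Sana and Aoife overlap.
Elena starts after Sana ends, so Sana has no further overlaps.
Elena starts after Aoife ends, so Aoife has no further overlaps.
Kenji starts before Elena ends → Elena and Kenji overlap.

Aoife & Sana, Elena & Kenji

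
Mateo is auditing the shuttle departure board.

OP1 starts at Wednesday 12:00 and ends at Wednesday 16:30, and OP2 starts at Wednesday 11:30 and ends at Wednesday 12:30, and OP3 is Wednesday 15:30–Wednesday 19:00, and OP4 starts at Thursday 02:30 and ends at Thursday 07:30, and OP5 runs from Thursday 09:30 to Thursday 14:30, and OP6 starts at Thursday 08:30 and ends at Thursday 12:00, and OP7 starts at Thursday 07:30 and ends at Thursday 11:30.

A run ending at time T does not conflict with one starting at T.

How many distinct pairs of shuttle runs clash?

5

Check each pair: they overlap iff neither finishes before the other starts.
Sorted by start: OP2, OP1, OP3, OP4, OP7, OP6, OP5.
OP1 starts before OP2 ends → OP2 and OP1 overlap.
OP3 starts after OP2 ends; OP2 is clear from here.
OP3 starts before OP1 ends → OP1 and OP3 overlap.
OP4 starts after OP1 ends; OP1 is clear from here.
OP4 starts after OP3 ends; OP3 is clear from here.
OP7 starts exactly when OP4 ends (back-to-back, no overlap); OP4 is clear from here.
OP6 starts before OP7 ends → OP7 and OP6 overlap.
OP5 starts before OP7 ends → OP7 and OP5 overlap.
OP5 starts before OP6 ends → OP6 and OP5 overlap.
Overlapping pairs: OP1 & OP2, OP1 & OP3, OP5 & OP6, OP5 & OP7, OP6 & OP7 — 5 in total.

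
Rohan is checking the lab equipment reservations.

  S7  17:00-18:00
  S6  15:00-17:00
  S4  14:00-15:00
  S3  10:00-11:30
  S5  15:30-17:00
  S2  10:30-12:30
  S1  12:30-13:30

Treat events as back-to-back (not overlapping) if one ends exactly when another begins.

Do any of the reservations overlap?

Two intervals overlap when each starts before the other ends.
Sorted by start: S3, S2, S1, S4, S6, S5, S7.
S2 starts before S3 ends → S3 and S2 overlap.
That's a conflict, so the schedule is not conflict-free.

Yes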